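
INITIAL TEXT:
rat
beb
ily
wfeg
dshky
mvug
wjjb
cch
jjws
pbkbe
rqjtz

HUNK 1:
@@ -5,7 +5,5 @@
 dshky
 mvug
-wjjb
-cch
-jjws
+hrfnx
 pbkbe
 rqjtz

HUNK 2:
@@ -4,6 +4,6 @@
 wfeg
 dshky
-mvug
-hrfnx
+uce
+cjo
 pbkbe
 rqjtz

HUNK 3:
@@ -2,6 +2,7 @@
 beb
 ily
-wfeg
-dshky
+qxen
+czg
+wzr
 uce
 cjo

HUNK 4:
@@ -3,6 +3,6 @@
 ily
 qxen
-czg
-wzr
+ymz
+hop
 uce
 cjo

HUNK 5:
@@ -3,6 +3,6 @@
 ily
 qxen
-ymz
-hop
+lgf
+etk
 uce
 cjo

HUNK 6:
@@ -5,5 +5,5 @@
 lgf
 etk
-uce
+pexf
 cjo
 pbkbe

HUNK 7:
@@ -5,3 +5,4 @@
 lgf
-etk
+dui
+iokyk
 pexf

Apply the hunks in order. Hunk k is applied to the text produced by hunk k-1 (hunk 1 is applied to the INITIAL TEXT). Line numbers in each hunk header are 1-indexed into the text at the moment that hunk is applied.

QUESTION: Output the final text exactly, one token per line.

Answer: rat
beb
ily
qxen
lgf
dui
iokyk
pexf
cjo
pbkbe
rqjtz

Derivation:
Hunk 1: at line 5 remove [wjjb,cch,jjws] add [hrfnx] -> 9 lines: rat beb ily wfeg dshky mvug hrfnx pbkbe rqjtz
Hunk 2: at line 4 remove [mvug,hrfnx] add [uce,cjo] -> 9 lines: rat beb ily wfeg dshky uce cjo pbkbe rqjtz
Hunk 3: at line 2 remove [wfeg,dshky] add [qxen,czg,wzr] -> 10 lines: rat beb ily qxen czg wzr uce cjo pbkbe rqjtz
Hunk 4: at line 3 remove [czg,wzr] add [ymz,hop] -> 10 lines: rat beb ily qxen ymz hop uce cjo pbkbe rqjtz
Hunk 5: at line 3 remove [ymz,hop] add [lgf,etk] -> 10 lines: rat beb ily qxen lgf etk uce cjo pbkbe rqjtz
Hunk 6: at line 5 remove [uce] add [pexf] -> 10 lines: rat beb ily qxen lgf etk pexf cjo pbkbe rqjtz
Hunk 7: at line 5 remove [etk] add [dui,iokyk] -> 11 lines: rat beb ily qxen lgf dui iokyk pexf cjo pbkbe rqjtz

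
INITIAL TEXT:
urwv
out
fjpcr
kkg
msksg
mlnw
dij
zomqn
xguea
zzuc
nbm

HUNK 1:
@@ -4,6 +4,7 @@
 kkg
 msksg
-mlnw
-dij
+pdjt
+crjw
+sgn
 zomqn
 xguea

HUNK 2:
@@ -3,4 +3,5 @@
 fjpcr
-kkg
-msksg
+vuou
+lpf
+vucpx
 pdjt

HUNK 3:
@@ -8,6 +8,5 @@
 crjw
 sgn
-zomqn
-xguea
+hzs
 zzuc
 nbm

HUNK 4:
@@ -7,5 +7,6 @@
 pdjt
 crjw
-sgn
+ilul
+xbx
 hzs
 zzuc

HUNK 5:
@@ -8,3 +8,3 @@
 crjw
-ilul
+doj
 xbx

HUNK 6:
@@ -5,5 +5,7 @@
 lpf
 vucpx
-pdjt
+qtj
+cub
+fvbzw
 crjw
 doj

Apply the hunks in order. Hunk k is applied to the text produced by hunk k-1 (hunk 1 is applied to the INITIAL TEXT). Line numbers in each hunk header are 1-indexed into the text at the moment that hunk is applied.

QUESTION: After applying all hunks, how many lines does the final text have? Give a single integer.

Hunk 1: at line 4 remove [mlnw,dij] add [pdjt,crjw,sgn] -> 12 lines: urwv out fjpcr kkg msksg pdjt crjw sgn zomqn xguea zzuc nbm
Hunk 2: at line 3 remove [kkg,msksg] add [vuou,lpf,vucpx] -> 13 lines: urwv out fjpcr vuou lpf vucpx pdjt crjw sgn zomqn xguea zzuc nbm
Hunk 3: at line 8 remove [zomqn,xguea] add [hzs] -> 12 lines: urwv out fjpcr vuou lpf vucpx pdjt crjw sgn hzs zzuc nbm
Hunk 4: at line 7 remove [sgn] add [ilul,xbx] -> 13 lines: urwv out fjpcr vuou lpf vucpx pdjt crjw ilul xbx hzs zzuc nbm
Hunk 5: at line 8 remove [ilul] add [doj] -> 13 lines: urwv out fjpcr vuou lpf vucpx pdjt crjw doj xbx hzs zzuc nbm
Hunk 6: at line 5 remove [pdjt] add [qtj,cub,fvbzw] -> 15 lines: urwv out fjpcr vuou lpf vucpx qtj cub fvbzw crjw doj xbx hzs zzuc nbm
Final line count: 15

Answer: 15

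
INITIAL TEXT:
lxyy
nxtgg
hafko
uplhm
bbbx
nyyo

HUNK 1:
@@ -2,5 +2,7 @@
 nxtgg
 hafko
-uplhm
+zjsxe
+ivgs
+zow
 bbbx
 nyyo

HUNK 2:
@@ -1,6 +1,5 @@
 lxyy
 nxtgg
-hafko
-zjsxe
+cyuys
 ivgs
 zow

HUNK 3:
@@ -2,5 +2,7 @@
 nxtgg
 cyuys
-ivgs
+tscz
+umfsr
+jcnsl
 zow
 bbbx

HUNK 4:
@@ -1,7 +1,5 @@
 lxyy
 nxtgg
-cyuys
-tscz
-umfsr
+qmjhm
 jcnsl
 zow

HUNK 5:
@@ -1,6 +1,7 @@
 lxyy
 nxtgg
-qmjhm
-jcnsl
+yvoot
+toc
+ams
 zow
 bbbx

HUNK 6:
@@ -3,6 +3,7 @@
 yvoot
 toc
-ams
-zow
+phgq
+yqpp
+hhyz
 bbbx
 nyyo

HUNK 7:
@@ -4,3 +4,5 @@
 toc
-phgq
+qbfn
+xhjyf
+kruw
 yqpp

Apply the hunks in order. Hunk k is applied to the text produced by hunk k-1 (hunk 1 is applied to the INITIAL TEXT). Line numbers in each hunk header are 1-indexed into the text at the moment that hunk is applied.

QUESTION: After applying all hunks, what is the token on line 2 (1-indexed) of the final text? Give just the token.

Answer: nxtgg

Derivation:
Hunk 1: at line 2 remove [uplhm] add [zjsxe,ivgs,zow] -> 8 lines: lxyy nxtgg hafko zjsxe ivgs zow bbbx nyyo
Hunk 2: at line 1 remove [hafko,zjsxe] add [cyuys] -> 7 lines: lxyy nxtgg cyuys ivgs zow bbbx nyyo
Hunk 3: at line 2 remove [ivgs] add [tscz,umfsr,jcnsl] -> 9 lines: lxyy nxtgg cyuys tscz umfsr jcnsl zow bbbx nyyo
Hunk 4: at line 1 remove [cyuys,tscz,umfsr] add [qmjhm] -> 7 lines: lxyy nxtgg qmjhm jcnsl zow bbbx nyyo
Hunk 5: at line 1 remove [qmjhm,jcnsl] add [yvoot,toc,ams] -> 8 lines: lxyy nxtgg yvoot toc ams zow bbbx nyyo
Hunk 6: at line 3 remove [ams,zow] add [phgq,yqpp,hhyz] -> 9 lines: lxyy nxtgg yvoot toc phgq yqpp hhyz bbbx nyyo
Hunk 7: at line 4 remove [phgq] add [qbfn,xhjyf,kruw] -> 11 lines: lxyy nxtgg yvoot toc qbfn xhjyf kruw yqpp hhyz bbbx nyyo
Final line 2: nxtgg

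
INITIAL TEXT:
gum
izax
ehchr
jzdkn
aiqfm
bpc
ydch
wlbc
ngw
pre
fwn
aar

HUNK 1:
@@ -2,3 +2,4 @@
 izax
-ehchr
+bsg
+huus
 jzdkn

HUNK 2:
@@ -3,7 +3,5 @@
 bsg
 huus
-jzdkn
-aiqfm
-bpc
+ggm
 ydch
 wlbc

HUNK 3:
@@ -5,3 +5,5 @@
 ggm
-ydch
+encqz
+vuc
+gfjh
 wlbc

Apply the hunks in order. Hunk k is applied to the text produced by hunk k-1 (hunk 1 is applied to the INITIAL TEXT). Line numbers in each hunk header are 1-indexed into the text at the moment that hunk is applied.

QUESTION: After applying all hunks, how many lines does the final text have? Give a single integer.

Hunk 1: at line 2 remove [ehchr] add [bsg,huus] -> 13 lines: gum izax bsg huus jzdkn aiqfm bpc ydch wlbc ngw pre fwn aar
Hunk 2: at line 3 remove [jzdkn,aiqfm,bpc] add [ggm] -> 11 lines: gum izax bsg huus ggm ydch wlbc ngw pre fwn aar
Hunk 3: at line 5 remove [ydch] add [encqz,vuc,gfjh] -> 13 lines: gum izax bsg huus ggm encqz vuc gfjh wlbc ngw pre fwn aar
Final line count: 13

Answer: 13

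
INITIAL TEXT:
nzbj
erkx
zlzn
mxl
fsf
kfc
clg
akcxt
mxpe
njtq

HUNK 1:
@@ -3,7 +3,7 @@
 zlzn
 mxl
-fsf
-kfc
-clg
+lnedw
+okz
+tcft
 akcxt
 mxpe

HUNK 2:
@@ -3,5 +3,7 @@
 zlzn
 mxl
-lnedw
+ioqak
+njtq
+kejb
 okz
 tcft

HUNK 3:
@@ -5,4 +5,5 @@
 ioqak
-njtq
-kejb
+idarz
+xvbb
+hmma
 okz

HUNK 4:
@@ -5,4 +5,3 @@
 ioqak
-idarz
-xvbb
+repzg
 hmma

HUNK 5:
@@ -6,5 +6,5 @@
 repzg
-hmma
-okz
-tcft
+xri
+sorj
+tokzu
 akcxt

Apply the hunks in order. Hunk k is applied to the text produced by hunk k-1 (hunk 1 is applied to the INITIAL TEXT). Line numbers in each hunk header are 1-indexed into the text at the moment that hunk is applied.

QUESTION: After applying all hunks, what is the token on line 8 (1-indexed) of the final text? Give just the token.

Answer: sorj

Derivation:
Hunk 1: at line 3 remove [fsf,kfc,clg] add [lnedw,okz,tcft] -> 10 lines: nzbj erkx zlzn mxl lnedw okz tcft akcxt mxpe njtq
Hunk 2: at line 3 remove [lnedw] add [ioqak,njtq,kejb] -> 12 lines: nzbj erkx zlzn mxl ioqak njtq kejb okz tcft akcxt mxpe njtq
Hunk 3: at line 5 remove [njtq,kejb] add [idarz,xvbb,hmma] -> 13 lines: nzbj erkx zlzn mxl ioqak idarz xvbb hmma okz tcft akcxt mxpe njtq
Hunk 4: at line 5 remove [idarz,xvbb] add [repzg] -> 12 lines: nzbj erkx zlzn mxl ioqak repzg hmma okz tcft akcxt mxpe njtq
Hunk 5: at line 6 remove [hmma,okz,tcft] add [xri,sorj,tokzu] -> 12 lines: nzbj erkx zlzn mxl ioqak repzg xri sorj tokzu akcxt mxpe njtq
Final line 8: sorj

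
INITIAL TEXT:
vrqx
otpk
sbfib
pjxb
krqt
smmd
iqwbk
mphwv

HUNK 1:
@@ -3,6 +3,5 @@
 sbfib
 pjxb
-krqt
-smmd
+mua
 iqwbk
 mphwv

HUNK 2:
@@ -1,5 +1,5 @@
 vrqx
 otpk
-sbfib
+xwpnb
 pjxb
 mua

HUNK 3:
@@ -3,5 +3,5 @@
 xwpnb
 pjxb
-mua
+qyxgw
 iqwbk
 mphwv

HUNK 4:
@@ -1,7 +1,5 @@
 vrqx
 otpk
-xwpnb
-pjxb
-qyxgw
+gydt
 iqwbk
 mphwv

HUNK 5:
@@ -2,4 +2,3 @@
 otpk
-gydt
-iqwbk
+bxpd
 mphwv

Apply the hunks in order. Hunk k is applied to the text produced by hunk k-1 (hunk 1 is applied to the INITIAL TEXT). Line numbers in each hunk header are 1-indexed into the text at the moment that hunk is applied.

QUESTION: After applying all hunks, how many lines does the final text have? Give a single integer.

Answer: 4

Derivation:
Hunk 1: at line 3 remove [krqt,smmd] add [mua] -> 7 lines: vrqx otpk sbfib pjxb mua iqwbk mphwv
Hunk 2: at line 1 remove [sbfib] add [xwpnb] -> 7 lines: vrqx otpk xwpnb pjxb mua iqwbk mphwv
Hunk 3: at line 3 remove [mua] add [qyxgw] -> 7 lines: vrqx otpk xwpnb pjxb qyxgw iqwbk mphwv
Hunk 4: at line 1 remove [xwpnb,pjxb,qyxgw] add [gydt] -> 5 lines: vrqx otpk gydt iqwbk mphwv
Hunk 5: at line 2 remove [gydt,iqwbk] add [bxpd] -> 4 lines: vrqx otpk bxpd mphwv
Final line count: 4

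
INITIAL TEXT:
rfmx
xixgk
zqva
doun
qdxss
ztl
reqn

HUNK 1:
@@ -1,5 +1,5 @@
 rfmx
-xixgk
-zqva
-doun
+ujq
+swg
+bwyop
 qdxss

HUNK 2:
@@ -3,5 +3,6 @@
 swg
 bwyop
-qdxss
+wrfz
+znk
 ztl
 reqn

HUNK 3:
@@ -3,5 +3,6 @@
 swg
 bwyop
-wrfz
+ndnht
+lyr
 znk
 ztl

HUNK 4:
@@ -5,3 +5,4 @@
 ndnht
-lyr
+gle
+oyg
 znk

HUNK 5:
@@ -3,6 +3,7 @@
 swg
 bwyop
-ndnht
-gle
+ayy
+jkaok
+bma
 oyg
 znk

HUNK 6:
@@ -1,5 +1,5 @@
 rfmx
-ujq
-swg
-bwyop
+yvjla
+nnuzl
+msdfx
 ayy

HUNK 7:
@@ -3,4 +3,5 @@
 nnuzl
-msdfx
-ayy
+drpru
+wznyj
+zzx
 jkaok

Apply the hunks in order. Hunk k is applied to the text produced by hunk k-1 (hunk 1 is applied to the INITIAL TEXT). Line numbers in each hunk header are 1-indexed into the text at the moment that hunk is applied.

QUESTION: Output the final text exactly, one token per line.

Answer: rfmx
yvjla
nnuzl
drpru
wznyj
zzx
jkaok
bma
oyg
znk
ztl
reqn

Derivation:
Hunk 1: at line 1 remove [xixgk,zqva,doun] add [ujq,swg,bwyop] -> 7 lines: rfmx ujq swg bwyop qdxss ztl reqn
Hunk 2: at line 3 remove [qdxss] add [wrfz,znk] -> 8 lines: rfmx ujq swg bwyop wrfz znk ztl reqn
Hunk 3: at line 3 remove [wrfz] add [ndnht,lyr] -> 9 lines: rfmx ujq swg bwyop ndnht lyr znk ztl reqn
Hunk 4: at line 5 remove [lyr] add [gle,oyg] -> 10 lines: rfmx ujq swg bwyop ndnht gle oyg znk ztl reqn
Hunk 5: at line 3 remove [ndnht,gle] add [ayy,jkaok,bma] -> 11 lines: rfmx ujq swg bwyop ayy jkaok bma oyg znk ztl reqn
Hunk 6: at line 1 remove [ujq,swg,bwyop] add [yvjla,nnuzl,msdfx] -> 11 lines: rfmx yvjla nnuzl msdfx ayy jkaok bma oyg znk ztl reqn
Hunk 7: at line 3 remove [msdfx,ayy] add [drpru,wznyj,zzx] -> 12 lines: rfmx yvjla nnuzl drpru wznyj zzx jkaok bma oyg znk ztl reqn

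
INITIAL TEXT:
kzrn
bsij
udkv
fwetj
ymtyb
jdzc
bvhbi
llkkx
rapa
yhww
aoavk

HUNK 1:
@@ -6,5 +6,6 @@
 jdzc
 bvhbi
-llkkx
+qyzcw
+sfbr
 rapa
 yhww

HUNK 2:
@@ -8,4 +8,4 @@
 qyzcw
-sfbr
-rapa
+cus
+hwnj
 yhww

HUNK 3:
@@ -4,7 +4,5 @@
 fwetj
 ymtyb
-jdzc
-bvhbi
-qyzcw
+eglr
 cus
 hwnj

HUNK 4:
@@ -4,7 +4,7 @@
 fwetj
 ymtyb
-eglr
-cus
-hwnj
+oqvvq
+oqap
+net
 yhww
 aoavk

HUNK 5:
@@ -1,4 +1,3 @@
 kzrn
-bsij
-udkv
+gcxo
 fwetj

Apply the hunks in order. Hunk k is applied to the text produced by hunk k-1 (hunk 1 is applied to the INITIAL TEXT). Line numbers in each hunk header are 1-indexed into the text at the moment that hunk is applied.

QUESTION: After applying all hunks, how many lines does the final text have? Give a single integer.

Answer: 9

Derivation:
Hunk 1: at line 6 remove [llkkx] add [qyzcw,sfbr] -> 12 lines: kzrn bsij udkv fwetj ymtyb jdzc bvhbi qyzcw sfbr rapa yhww aoavk
Hunk 2: at line 8 remove [sfbr,rapa] add [cus,hwnj] -> 12 lines: kzrn bsij udkv fwetj ymtyb jdzc bvhbi qyzcw cus hwnj yhww aoavk
Hunk 3: at line 4 remove [jdzc,bvhbi,qyzcw] add [eglr] -> 10 lines: kzrn bsij udkv fwetj ymtyb eglr cus hwnj yhww aoavk
Hunk 4: at line 4 remove [eglr,cus,hwnj] add [oqvvq,oqap,net] -> 10 lines: kzrn bsij udkv fwetj ymtyb oqvvq oqap net yhww aoavk
Hunk 5: at line 1 remove [bsij,udkv] add [gcxo] -> 9 lines: kzrn gcxo fwetj ymtyb oqvvq oqap net yhww aoavk
Final line count: 9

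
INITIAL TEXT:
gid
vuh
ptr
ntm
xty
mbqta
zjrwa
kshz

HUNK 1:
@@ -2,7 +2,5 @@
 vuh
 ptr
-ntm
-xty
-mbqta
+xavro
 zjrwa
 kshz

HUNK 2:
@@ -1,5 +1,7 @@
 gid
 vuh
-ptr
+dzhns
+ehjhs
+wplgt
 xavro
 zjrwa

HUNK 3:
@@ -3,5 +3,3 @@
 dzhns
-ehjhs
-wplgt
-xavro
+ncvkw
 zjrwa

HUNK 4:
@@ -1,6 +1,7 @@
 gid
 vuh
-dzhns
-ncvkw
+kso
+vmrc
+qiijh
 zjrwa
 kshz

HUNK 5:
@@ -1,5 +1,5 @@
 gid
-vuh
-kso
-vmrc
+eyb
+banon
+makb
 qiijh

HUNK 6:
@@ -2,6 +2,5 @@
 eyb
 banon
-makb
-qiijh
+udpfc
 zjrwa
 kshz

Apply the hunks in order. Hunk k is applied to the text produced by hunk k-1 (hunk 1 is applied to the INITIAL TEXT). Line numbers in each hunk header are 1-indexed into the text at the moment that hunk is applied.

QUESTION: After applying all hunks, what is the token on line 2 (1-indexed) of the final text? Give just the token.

Answer: eyb

Derivation:
Hunk 1: at line 2 remove [ntm,xty,mbqta] add [xavro] -> 6 lines: gid vuh ptr xavro zjrwa kshz
Hunk 2: at line 1 remove [ptr] add [dzhns,ehjhs,wplgt] -> 8 lines: gid vuh dzhns ehjhs wplgt xavro zjrwa kshz
Hunk 3: at line 3 remove [ehjhs,wplgt,xavro] add [ncvkw] -> 6 lines: gid vuh dzhns ncvkw zjrwa kshz
Hunk 4: at line 1 remove [dzhns,ncvkw] add [kso,vmrc,qiijh] -> 7 lines: gid vuh kso vmrc qiijh zjrwa kshz
Hunk 5: at line 1 remove [vuh,kso,vmrc] add [eyb,banon,makb] -> 7 lines: gid eyb banon makb qiijh zjrwa kshz
Hunk 6: at line 2 remove [makb,qiijh] add [udpfc] -> 6 lines: gid eyb banon udpfc zjrwa kshz
Final line 2: eyb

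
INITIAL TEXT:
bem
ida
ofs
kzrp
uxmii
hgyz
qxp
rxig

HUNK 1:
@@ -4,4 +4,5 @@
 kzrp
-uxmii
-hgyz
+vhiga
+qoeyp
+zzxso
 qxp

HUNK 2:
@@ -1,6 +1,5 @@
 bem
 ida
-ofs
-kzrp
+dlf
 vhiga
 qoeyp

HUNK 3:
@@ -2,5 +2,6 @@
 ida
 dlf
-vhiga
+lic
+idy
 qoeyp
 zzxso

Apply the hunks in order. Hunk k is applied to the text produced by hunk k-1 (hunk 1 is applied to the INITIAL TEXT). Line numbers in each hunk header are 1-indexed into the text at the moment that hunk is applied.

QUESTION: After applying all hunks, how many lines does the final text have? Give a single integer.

Hunk 1: at line 4 remove [uxmii,hgyz] add [vhiga,qoeyp,zzxso] -> 9 lines: bem ida ofs kzrp vhiga qoeyp zzxso qxp rxig
Hunk 2: at line 1 remove [ofs,kzrp] add [dlf] -> 8 lines: bem ida dlf vhiga qoeyp zzxso qxp rxig
Hunk 3: at line 2 remove [vhiga] add [lic,idy] -> 9 lines: bem ida dlf lic idy qoeyp zzxso qxp rxig
Final line count: 9

Answer: 9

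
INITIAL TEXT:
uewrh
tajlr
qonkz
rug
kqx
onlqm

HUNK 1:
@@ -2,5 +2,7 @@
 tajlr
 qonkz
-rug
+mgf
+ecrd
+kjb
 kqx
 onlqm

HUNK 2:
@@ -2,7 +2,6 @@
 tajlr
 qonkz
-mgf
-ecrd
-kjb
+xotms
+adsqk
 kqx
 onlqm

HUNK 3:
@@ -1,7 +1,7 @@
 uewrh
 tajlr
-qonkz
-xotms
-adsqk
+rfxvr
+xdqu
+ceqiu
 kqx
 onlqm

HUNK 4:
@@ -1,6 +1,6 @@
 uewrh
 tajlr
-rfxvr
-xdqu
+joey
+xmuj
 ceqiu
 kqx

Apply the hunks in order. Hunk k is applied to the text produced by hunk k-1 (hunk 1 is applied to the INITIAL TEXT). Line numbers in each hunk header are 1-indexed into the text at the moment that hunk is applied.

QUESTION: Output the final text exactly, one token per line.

Answer: uewrh
tajlr
joey
xmuj
ceqiu
kqx
onlqm

Derivation:
Hunk 1: at line 2 remove [rug] add [mgf,ecrd,kjb] -> 8 lines: uewrh tajlr qonkz mgf ecrd kjb kqx onlqm
Hunk 2: at line 2 remove [mgf,ecrd,kjb] add [xotms,adsqk] -> 7 lines: uewrh tajlr qonkz xotms adsqk kqx onlqm
Hunk 3: at line 1 remove [qonkz,xotms,adsqk] add [rfxvr,xdqu,ceqiu] -> 7 lines: uewrh tajlr rfxvr xdqu ceqiu kqx onlqm
Hunk 4: at line 1 remove [rfxvr,xdqu] add [joey,xmuj] -> 7 lines: uewrh tajlr joey xmuj ceqiu kqx onlqm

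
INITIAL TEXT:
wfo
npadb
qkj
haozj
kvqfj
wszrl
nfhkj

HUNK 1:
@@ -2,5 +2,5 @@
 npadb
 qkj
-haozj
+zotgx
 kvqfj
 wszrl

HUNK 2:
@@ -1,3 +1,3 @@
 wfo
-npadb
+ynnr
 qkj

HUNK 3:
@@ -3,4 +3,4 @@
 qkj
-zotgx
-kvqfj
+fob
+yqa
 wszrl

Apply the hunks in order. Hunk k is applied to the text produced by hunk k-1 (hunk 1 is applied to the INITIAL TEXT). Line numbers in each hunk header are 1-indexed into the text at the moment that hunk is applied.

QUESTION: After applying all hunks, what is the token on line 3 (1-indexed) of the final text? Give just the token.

Hunk 1: at line 2 remove [haozj] add [zotgx] -> 7 lines: wfo npadb qkj zotgx kvqfj wszrl nfhkj
Hunk 2: at line 1 remove [npadb] add [ynnr] -> 7 lines: wfo ynnr qkj zotgx kvqfj wszrl nfhkj
Hunk 3: at line 3 remove [zotgx,kvqfj] add [fob,yqa] -> 7 lines: wfo ynnr qkj fob yqa wszrl nfhkj
Final line 3: qkj

Answer: qkj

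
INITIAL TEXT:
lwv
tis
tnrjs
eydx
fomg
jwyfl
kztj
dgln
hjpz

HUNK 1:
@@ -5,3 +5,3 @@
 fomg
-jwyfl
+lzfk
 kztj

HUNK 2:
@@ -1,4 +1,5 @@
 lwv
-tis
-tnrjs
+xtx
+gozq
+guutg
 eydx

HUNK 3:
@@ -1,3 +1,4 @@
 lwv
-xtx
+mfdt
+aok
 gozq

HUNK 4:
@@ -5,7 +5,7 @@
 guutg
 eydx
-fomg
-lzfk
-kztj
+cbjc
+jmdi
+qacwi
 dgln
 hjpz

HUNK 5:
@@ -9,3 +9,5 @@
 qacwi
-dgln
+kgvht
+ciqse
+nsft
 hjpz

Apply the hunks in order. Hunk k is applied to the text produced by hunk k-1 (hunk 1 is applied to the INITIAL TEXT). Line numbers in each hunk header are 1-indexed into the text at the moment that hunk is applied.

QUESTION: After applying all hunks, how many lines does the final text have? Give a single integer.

Hunk 1: at line 5 remove [jwyfl] add [lzfk] -> 9 lines: lwv tis tnrjs eydx fomg lzfk kztj dgln hjpz
Hunk 2: at line 1 remove [tis,tnrjs] add [xtx,gozq,guutg] -> 10 lines: lwv xtx gozq guutg eydx fomg lzfk kztj dgln hjpz
Hunk 3: at line 1 remove [xtx] add [mfdt,aok] -> 11 lines: lwv mfdt aok gozq guutg eydx fomg lzfk kztj dgln hjpz
Hunk 4: at line 5 remove [fomg,lzfk,kztj] add [cbjc,jmdi,qacwi] -> 11 lines: lwv mfdt aok gozq guutg eydx cbjc jmdi qacwi dgln hjpz
Hunk 5: at line 9 remove [dgln] add [kgvht,ciqse,nsft] -> 13 lines: lwv mfdt aok gozq guutg eydx cbjc jmdi qacwi kgvht ciqse nsft hjpz
Final line count: 13

Answer: 13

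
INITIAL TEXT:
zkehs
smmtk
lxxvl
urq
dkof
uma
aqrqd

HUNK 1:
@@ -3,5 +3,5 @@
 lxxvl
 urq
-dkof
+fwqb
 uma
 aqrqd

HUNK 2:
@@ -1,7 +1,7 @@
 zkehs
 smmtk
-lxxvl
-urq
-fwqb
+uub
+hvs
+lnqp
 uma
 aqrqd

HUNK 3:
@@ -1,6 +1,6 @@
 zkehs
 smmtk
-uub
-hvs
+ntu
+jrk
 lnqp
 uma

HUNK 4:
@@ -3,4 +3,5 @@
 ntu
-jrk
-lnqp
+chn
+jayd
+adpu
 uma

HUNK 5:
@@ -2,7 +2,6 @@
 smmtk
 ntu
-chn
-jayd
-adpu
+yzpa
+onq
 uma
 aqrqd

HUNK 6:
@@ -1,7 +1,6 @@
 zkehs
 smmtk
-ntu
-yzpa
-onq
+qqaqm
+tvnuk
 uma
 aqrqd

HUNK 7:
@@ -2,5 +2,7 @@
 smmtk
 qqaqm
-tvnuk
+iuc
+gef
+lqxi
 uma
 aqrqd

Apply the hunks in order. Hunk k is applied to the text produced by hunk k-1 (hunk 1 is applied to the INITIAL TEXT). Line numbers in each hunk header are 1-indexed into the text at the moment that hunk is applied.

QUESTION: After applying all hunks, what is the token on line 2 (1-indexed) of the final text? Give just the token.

Hunk 1: at line 3 remove [dkof] add [fwqb] -> 7 lines: zkehs smmtk lxxvl urq fwqb uma aqrqd
Hunk 2: at line 1 remove [lxxvl,urq,fwqb] add [uub,hvs,lnqp] -> 7 lines: zkehs smmtk uub hvs lnqp uma aqrqd
Hunk 3: at line 1 remove [uub,hvs] add [ntu,jrk] -> 7 lines: zkehs smmtk ntu jrk lnqp uma aqrqd
Hunk 4: at line 3 remove [jrk,lnqp] add [chn,jayd,adpu] -> 8 lines: zkehs smmtk ntu chn jayd adpu uma aqrqd
Hunk 5: at line 2 remove [chn,jayd,adpu] add [yzpa,onq] -> 7 lines: zkehs smmtk ntu yzpa onq uma aqrqd
Hunk 6: at line 1 remove [ntu,yzpa,onq] add [qqaqm,tvnuk] -> 6 lines: zkehs smmtk qqaqm tvnuk uma aqrqd
Hunk 7: at line 2 remove [tvnuk] add [iuc,gef,lqxi] -> 8 lines: zkehs smmtk qqaqm iuc gef lqxi uma aqrqd
Final line 2: smmtk

Answer: smmtk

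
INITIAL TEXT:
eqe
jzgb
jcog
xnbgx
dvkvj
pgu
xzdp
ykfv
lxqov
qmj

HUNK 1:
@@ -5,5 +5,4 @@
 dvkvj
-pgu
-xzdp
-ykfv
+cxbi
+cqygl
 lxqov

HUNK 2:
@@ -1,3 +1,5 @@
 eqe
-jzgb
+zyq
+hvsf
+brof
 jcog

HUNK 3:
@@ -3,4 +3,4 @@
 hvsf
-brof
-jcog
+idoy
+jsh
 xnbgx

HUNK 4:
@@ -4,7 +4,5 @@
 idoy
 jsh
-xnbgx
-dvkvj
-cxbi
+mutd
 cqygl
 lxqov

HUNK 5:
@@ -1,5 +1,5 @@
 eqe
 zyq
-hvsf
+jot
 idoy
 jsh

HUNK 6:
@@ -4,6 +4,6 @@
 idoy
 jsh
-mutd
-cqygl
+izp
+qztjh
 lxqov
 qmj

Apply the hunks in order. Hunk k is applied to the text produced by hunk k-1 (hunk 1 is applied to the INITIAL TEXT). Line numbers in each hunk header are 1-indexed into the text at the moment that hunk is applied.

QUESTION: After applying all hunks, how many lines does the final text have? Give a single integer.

Hunk 1: at line 5 remove [pgu,xzdp,ykfv] add [cxbi,cqygl] -> 9 lines: eqe jzgb jcog xnbgx dvkvj cxbi cqygl lxqov qmj
Hunk 2: at line 1 remove [jzgb] add [zyq,hvsf,brof] -> 11 lines: eqe zyq hvsf brof jcog xnbgx dvkvj cxbi cqygl lxqov qmj
Hunk 3: at line 3 remove [brof,jcog] add [idoy,jsh] -> 11 lines: eqe zyq hvsf idoy jsh xnbgx dvkvj cxbi cqygl lxqov qmj
Hunk 4: at line 4 remove [xnbgx,dvkvj,cxbi] add [mutd] -> 9 lines: eqe zyq hvsf idoy jsh mutd cqygl lxqov qmj
Hunk 5: at line 1 remove [hvsf] add [jot] -> 9 lines: eqe zyq jot idoy jsh mutd cqygl lxqov qmj
Hunk 6: at line 4 remove [mutd,cqygl] add [izp,qztjh] -> 9 lines: eqe zyq jot idoy jsh izp qztjh lxqov qmj
Final line count: 9

Answer: 9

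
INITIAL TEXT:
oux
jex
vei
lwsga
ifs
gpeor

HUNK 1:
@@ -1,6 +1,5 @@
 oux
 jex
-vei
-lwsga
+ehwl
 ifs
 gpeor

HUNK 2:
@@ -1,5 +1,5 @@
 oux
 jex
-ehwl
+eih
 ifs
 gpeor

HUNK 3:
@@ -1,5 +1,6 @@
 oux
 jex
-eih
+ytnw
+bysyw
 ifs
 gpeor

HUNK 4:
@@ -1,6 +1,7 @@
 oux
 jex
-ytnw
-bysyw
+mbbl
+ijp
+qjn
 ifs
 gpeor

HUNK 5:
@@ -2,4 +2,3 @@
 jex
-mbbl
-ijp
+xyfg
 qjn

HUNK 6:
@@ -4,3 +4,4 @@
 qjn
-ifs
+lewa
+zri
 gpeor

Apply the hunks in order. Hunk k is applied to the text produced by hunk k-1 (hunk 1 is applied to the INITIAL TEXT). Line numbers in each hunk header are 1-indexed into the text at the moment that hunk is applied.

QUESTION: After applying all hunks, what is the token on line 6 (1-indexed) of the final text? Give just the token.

Hunk 1: at line 1 remove [vei,lwsga] add [ehwl] -> 5 lines: oux jex ehwl ifs gpeor
Hunk 2: at line 1 remove [ehwl] add [eih] -> 5 lines: oux jex eih ifs gpeor
Hunk 3: at line 1 remove [eih] add [ytnw,bysyw] -> 6 lines: oux jex ytnw bysyw ifs gpeor
Hunk 4: at line 1 remove [ytnw,bysyw] add [mbbl,ijp,qjn] -> 7 lines: oux jex mbbl ijp qjn ifs gpeor
Hunk 5: at line 2 remove [mbbl,ijp] add [xyfg] -> 6 lines: oux jex xyfg qjn ifs gpeor
Hunk 6: at line 4 remove [ifs] add [lewa,zri] -> 7 lines: oux jex xyfg qjn lewa zri gpeor
Final line 6: zri

Answer: zri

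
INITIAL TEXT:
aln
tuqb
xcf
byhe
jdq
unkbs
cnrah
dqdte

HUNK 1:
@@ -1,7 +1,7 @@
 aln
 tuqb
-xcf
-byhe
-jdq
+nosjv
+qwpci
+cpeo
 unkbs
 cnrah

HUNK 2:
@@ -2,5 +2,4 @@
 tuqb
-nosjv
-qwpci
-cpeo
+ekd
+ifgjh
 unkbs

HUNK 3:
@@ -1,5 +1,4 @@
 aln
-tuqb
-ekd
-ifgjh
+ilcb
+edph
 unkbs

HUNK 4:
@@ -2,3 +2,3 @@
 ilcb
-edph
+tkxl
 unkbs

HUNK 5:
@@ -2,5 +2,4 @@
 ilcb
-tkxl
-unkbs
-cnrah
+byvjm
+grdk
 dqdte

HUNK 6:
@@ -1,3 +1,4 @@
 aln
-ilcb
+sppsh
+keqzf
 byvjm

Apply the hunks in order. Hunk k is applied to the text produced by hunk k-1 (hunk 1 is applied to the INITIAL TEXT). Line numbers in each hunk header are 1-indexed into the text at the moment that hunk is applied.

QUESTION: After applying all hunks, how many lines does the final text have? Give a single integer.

Answer: 6

Derivation:
Hunk 1: at line 1 remove [xcf,byhe,jdq] add [nosjv,qwpci,cpeo] -> 8 lines: aln tuqb nosjv qwpci cpeo unkbs cnrah dqdte
Hunk 2: at line 2 remove [nosjv,qwpci,cpeo] add [ekd,ifgjh] -> 7 lines: aln tuqb ekd ifgjh unkbs cnrah dqdte
Hunk 3: at line 1 remove [tuqb,ekd,ifgjh] add [ilcb,edph] -> 6 lines: aln ilcb edph unkbs cnrah dqdte
Hunk 4: at line 2 remove [edph] add [tkxl] -> 6 lines: aln ilcb tkxl unkbs cnrah dqdte
Hunk 5: at line 2 remove [tkxl,unkbs,cnrah] add [byvjm,grdk] -> 5 lines: aln ilcb byvjm grdk dqdte
Hunk 6: at line 1 remove [ilcb] add [sppsh,keqzf] -> 6 lines: aln sppsh keqzf byvjm grdk dqdte
Final line count: 6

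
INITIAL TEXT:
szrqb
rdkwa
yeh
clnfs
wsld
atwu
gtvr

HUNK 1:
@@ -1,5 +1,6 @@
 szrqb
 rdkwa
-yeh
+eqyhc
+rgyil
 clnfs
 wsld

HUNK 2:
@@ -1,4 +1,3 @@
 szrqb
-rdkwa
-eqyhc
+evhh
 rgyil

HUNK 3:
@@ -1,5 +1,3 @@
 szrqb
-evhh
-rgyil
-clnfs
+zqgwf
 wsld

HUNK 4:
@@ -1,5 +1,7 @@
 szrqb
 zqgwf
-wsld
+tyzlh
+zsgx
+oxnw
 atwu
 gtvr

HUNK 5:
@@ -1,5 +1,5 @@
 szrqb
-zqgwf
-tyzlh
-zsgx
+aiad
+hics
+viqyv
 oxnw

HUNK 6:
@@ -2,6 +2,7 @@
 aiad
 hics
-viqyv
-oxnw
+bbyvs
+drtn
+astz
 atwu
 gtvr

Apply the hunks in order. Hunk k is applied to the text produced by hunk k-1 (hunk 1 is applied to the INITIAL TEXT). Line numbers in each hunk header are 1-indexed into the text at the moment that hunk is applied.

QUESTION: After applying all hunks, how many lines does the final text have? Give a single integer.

Answer: 8

Derivation:
Hunk 1: at line 1 remove [yeh] add [eqyhc,rgyil] -> 8 lines: szrqb rdkwa eqyhc rgyil clnfs wsld atwu gtvr
Hunk 2: at line 1 remove [rdkwa,eqyhc] add [evhh] -> 7 lines: szrqb evhh rgyil clnfs wsld atwu gtvr
Hunk 3: at line 1 remove [evhh,rgyil,clnfs] add [zqgwf] -> 5 lines: szrqb zqgwf wsld atwu gtvr
Hunk 4: at line 1 remove [wsld] add [tyzlh,zsgx,oxnw] -> 7 lines: szrqb zqgwf tyzlh zsgx oxnw atwu gtvr
Hunk 5: at line 1 remove [zqgwf,tyzlh,zsgx] add [aiad,hics,viqyv] -> 7 lines: szrqb aiad hics viqyv oxnw atwu gtvr
Hunk 6: at line 2 remove [viqyv,oxnw] add [bbyvs,drtn,astz] -> 8 lines: szrqb aiad hics bbyvs drtn astz atwu gtvr
Final line count: 8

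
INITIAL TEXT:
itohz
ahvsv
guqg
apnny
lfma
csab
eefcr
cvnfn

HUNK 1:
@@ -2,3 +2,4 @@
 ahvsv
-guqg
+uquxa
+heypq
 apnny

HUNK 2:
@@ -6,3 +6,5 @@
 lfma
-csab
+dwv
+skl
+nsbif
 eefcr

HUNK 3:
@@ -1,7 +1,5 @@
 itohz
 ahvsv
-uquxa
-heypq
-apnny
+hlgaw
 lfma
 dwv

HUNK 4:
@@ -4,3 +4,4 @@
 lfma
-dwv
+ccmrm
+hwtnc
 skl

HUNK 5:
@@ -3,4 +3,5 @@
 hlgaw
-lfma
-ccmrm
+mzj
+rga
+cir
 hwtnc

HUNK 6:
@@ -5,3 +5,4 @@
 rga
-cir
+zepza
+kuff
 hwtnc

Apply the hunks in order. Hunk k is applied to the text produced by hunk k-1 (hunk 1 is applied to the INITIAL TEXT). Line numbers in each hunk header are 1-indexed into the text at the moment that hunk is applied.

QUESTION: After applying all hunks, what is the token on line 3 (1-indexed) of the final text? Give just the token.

Hunk 1: at line 2 remove [guqg] add [uquxa,heypq] -> 9 lines: itohz ahvsv uquxa heypq apnny lfma csab eefcr cvnfn
Hunk 2: at line 6 remove [csab] add [dwv,skl,nsbif] -> 11 lines: itohz ahvsv uquxa heypq apnny lfma dwv skl nsbif eefcr cvnfn
Hunk 3: at line 1 remove [uquxa,heypq,apnny] add [hlgaw] -> 9 lines: itohz ahvsv hlgaw lfma dwv skl nsbif eefcr cvnfn
Hunk 4: at line 4 remove [dwv] add [ccmrm,hwtnc] -> 10 lines: itohz ahvsv hlgaw lfma ccmrm hwtnc skl nsbif eefcr cvnfn
Hunk 5: at line 3 remove [lfma,ccmrm] add [mzj,rga,cir] -> 11 lines: itohz ahvsv hlgaw mzj rga cir hwtnc skl nsbif eefcr cvnfn
Hunk 6: at line 5 remove [cir] add [zepza,kuff] -> 12 lines: itohz ahvsv hlgaw mzj rga zepza kuff hwtnc skl nsbif eefcr cvnfn
Final line 3: hlgaw

Answer: hlgaw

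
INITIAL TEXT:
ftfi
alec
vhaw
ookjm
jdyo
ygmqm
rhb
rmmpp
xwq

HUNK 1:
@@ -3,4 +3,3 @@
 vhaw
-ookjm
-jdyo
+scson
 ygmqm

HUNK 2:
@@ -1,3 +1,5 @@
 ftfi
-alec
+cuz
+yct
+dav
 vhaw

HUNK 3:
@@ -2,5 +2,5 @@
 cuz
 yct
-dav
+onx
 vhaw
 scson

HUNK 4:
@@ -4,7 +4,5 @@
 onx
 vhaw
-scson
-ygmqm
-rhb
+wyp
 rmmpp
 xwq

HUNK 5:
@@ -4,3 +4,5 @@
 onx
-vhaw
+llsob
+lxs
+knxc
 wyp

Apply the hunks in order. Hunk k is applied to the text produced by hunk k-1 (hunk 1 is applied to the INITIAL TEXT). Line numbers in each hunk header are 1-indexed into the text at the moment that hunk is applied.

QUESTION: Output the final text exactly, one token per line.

Hunk 1: at line 3 remove [ookjm,jdyo] add [scson] -> 8 lines: ftfi alec vhaw scson ygmqm rhb rmmpp xwq
Hunk 2: at line 1 remove [alec] add [cuz,yct,dav] -> 10 lines: ftfi cuz yct dav vhaw scson ygmqm rhb rmmpp xwq
Hunk 3: at line 2 remove [dav] add [onx] -> 10 lines: ftfi cuz yct onx vhaw scson ygmqm rhb rmmpp xwq
Hunk 4: at line 4 remove [scson,ygmqm,rhb] add [wyp] -> 8 lines: ftfi cuz yct onx vhaw wyp rmmpp xwq
Hunk 5: at line 4 remove [vhaw] add [llsob,lxs,knxc] -> 10 lines: ftfi cuz yct onx llsob lxs knxc wyp rmmpp xwq

Answer: ftfi
cuz
yct
onx
llsob
lxs
knxc
wyp
rmmpp
xwq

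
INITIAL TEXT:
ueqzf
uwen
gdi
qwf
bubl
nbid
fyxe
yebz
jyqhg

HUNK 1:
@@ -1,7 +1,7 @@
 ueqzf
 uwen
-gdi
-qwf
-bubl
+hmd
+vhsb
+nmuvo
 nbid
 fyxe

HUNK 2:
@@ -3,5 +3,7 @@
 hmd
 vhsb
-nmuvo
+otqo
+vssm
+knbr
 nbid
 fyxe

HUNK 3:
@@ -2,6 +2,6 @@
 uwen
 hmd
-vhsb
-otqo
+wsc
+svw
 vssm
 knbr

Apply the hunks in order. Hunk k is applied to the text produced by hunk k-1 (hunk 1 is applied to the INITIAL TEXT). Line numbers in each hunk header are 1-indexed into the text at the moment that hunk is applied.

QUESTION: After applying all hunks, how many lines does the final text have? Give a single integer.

Answer: 11

Derivation:
Hunk 1: at line 1 remove [gdi,qwf,bubl] add [hmd,vhsb,nmuvo] -> 9 lines: ueqzf uwen hmd vhsb nmuvo nbid fyxe yebz jyqhg
Hunk 2: at line 3 remove [nmuvo] add [otqo,vssm,knbr] -> 11 lines: ueqzf uwen hmd vhsb otqo vssm knbr nbid fyxe yebz jyqhg
Hunk 3: at line 2 remove [vhsb,otqo] add [wsc,svw] -> 11 lines: ueqzf uwen hmd wsc svw vssm knbr nbid fyxe yebz jyqhg
Final line count: 11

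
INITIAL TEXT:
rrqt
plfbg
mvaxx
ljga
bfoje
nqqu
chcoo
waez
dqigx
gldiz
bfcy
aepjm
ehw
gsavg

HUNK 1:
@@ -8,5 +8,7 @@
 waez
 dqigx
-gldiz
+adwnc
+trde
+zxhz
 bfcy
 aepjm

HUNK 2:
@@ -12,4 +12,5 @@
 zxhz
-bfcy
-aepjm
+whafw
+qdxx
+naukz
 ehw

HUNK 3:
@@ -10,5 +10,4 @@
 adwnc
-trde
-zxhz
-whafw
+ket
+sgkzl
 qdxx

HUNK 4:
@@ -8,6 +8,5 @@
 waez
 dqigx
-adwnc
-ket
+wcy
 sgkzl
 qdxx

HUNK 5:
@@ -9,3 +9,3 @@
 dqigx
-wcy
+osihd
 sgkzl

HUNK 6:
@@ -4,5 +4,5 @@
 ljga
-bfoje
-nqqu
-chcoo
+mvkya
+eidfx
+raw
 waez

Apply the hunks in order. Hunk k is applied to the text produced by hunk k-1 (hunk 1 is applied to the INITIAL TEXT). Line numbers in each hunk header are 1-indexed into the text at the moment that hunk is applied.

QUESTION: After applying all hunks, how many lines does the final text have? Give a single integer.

Answer: 15

Derivation:
Hunk 1: at line 8 remove [gldiz] add [adwnc,trde,zxhz] -> 16 lines: rrqt plfbg mvaxx ljga bfoje nqqu chcoo waez dqigx adwnc trde zxhz bfcy aepjm ehw gsavg
Hunk 2: at line 12 remove [bfcy,aepjm] add [whafw,qdxx,naukz] -> 17 lines: rrqt plfbg mvaxx ljga bfoje nqqu chcoo waez dqigx adwnc trde zxhz whafw qdxx naukz ehw gsavg
Hunk 3: at line 10 remove [trde,zxhz,whafw] add [ket,sgkzl] -> 16 lines: rrqt plfbg mvaxx ljga bfoje nqqu chcoo waez dqigx adwnc ket sgkzl qdxx naukz ehw gsavg
Hunk 4: at line 8 remove [adwnc,ket] add [wcy] -> 15 lines: rrqt plfbg mvaxx ljga bfoje nqqu chcoo waez dqigx wcy sgkzl qdxx naukz ehw gsavg
Hunk 5: at line 9 remove [wcy] add [osihd] -> 15 lines: rrqt plfbg mvaxx ljga bfoje nqqu chcoo waez dqigx osihd sgkzl qdxx naukz ehw gsavg
Hunk 6: at line 4 remove [bfoje,nqqu,chcoo] add [mvkya,eidfx,raw] -> 15 lines: rrqt plfbg mvaxx ljga mvkya eidfx raw waez dqigx osihd sgkzl qdxx naukz ehw gsavg
Final line count: 15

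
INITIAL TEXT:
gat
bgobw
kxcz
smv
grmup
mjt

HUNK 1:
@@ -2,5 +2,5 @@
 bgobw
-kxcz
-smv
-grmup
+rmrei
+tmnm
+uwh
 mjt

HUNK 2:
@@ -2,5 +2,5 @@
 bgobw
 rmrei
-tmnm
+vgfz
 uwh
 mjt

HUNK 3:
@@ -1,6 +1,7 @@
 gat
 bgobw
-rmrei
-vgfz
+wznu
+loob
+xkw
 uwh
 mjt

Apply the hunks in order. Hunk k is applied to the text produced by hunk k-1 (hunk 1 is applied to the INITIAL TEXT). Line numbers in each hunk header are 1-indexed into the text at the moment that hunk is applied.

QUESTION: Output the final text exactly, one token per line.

Answer: gat
bgobw
wznu
loob
xkw
uwh
mjt

Derivation:
Hunk 1: at line 2 remove [kxcz,smv,grmup] add [rmrei,tmnm,uwh] -> 6 lines: gat bgobw rmrei tmnm uwh mjt
Hunk 2: at line 2 remove [tmnm] add [vgfz] -> 6 lines: gat bgobw rmrei vgfz uwh mjt
Hunk 3: at line 1 remove [rmrei,vgfz] add [wznu,loob,xkw] -> 7 lines: gat bgobw wznu loob xkw uwh mjt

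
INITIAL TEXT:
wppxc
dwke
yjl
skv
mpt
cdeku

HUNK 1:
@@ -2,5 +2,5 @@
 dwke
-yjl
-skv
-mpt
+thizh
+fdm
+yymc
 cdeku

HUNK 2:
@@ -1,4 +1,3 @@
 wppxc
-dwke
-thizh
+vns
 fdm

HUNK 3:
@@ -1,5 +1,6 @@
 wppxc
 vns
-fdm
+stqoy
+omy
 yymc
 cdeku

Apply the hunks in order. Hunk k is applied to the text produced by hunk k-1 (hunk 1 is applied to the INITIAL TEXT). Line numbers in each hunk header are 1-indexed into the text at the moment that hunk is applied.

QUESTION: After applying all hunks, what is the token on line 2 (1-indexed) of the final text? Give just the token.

Hunk 1: at line 2 remove [yjl,skv,mpt] add [thizh,fdm,yymc] -> 6 lines: wppxc dwke thizh fdm yymc cdeku
Hunk 2: at line 1 remove [dwke,thizh] add [vns] -> 5 lines: wppxc vns fdm yymc cdeku
Hunk 3: at line 1 remove [fdm] add [stqoy,omy] -> 6 lines: wppxc vns stqoy omy yymc cdeku
Final line 2: vns

Answer: vns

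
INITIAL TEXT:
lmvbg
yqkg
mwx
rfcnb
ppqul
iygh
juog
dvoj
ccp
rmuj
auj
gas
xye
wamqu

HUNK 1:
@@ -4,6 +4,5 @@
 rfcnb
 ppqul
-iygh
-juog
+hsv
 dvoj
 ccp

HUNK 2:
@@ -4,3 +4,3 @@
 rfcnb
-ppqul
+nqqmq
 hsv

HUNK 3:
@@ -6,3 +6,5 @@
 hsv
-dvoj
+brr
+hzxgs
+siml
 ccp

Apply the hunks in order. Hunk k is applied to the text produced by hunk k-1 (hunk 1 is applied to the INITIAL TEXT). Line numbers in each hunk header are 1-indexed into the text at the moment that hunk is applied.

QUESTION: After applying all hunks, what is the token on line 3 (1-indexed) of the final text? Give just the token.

Answer: mwx

Derivation:
Hunk 1: at line 4 remove [iygh,juog] add [hsv] -> 13 lines: lmvbg yqkg mwx rfcnb ppqul hsv dvoj ccp rmuj auj gas xye wamqu
Hunk 2: at line 4 remove [ppqul] add [nqqmq] -> 13 lines: lmvbg yqkg mwx rfcnb nqqmq hsv dvoj ccp rmuj auj gas xye wamqu
Hunk 3: at line 6 remove [dvoj] add [brr,hzxgs,siml] -> 15 lines: lmvbg yqkg mwx rfcnb nqqmq hsv brr hzxgs siml ccp rmuj auj gas xye wamqu
Final line 3: mwx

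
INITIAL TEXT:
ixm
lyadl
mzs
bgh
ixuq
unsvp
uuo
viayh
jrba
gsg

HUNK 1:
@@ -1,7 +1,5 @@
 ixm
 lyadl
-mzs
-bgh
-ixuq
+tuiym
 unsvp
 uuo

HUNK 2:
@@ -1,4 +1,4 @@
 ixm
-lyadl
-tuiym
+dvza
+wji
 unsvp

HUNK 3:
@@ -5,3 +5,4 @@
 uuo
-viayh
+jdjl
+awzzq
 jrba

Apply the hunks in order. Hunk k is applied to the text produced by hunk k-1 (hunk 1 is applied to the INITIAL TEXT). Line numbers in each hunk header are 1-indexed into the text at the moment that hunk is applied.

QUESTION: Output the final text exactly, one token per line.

Answer: ixm
dvza
wji
unsvp
uuo
jdjl
awzzq
jrba
gsg

Derivation:
Hunk 1: at line 1 remove [mzs,bgh,ixuq] add [tuiym] -> 8 lines: ixm lyadl tuiym unsvp uuo viayh jrba gsg
Hunk 2: at line 1 remove [lyadl,tuiym] add [dvza,wji] -> 8 lines: ixm dvza wji unsvp uuo viayh jrba gsg
Hunk 3: at line 5 remove [viayh] add [jdjl,awzzq] -> 9 lines: ixm dvza wji unsvp uuo jdjl awzzq jrba gsg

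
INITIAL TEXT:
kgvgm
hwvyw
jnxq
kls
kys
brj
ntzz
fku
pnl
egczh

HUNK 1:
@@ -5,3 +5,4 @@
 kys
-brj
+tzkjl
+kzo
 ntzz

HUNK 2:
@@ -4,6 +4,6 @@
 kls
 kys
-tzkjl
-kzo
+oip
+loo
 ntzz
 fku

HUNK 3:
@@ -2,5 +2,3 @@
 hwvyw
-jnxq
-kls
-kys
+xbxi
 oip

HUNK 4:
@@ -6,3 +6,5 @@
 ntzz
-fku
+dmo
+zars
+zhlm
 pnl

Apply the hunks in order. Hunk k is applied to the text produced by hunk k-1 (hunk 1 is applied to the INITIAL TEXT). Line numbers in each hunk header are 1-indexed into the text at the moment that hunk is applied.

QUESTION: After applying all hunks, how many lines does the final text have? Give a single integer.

Answer: 11

Derivation:
Hunk 1: at line 5 remove [brj] add [tzkjl,kzo] -> 11 lines: kgvgm hwvyw jnxq kls kys tzkjl kzo ntzz fku pnl egczh
Hunk 2: at line 4 remove [tzkjl,kzo] add [oip,loo] -> 11 lines: kgvgm hwvyw jnxq kls kys oip loo ntzz fku pnl egczh
Hunk 3: at line 2 remove [jnxq,kls,kys] add [xbxi] -> 9 lines: kgvgm hwvyw xbxi oip loo ntzz fku pnl egczh
Hunk 4: at line 6 remove [fku] add [dmo,zars,zhlm] -> 11 lines: kgvgm hwvyw xbxi oip loo ntzz dmo zars zhlm pnl egczh
Final line count: 11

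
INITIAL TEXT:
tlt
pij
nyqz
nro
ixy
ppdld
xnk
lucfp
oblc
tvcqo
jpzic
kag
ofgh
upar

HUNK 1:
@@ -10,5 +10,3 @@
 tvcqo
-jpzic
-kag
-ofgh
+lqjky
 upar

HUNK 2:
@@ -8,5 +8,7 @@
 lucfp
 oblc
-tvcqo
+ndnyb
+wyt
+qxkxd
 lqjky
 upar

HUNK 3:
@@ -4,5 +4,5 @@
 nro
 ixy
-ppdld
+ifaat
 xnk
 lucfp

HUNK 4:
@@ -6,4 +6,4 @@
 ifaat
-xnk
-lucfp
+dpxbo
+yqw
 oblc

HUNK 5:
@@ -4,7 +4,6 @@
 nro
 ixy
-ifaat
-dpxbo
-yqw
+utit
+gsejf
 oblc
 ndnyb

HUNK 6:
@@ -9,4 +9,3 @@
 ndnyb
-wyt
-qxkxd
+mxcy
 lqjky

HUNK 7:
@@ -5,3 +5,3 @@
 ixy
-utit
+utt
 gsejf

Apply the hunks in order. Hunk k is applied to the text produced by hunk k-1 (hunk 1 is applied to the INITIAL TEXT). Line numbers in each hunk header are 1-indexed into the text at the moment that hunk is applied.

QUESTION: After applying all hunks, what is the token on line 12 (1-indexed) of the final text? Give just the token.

Hunk 1: at line 10 remove [jpzic,kag,ofgh] add [lqjky] -> 12 lines: tlt pij nyqz nro ixy ppdld xnk lucfp oblc tvcqo lqjky upar
Hunk 2: at line 8 remove [tvcqo] add [ndnyb,wyt,qxkxd] -> 14 lines: tlt pij nyqz nro ixy ppdld xnk lucfp oblc ndnyb wyt qxkxd lqjky upar
Hunk 3: at line 4 remove [ppdld] add [ifaat] -> 14 lines: tlt pij nyqz nro ixy ifaat xnk lucfp oblc ndnyb wyt qxkxd lqjky upar
Hunk 4: at line 6 remove [xnk,lucfp] add [dpxbo,yqw] -> 14 lines: tlt pij nyqz nro ixy ifaat dpxbo yqw oblc ndnyb wyt qxkxd lqjky upar
Hunk 5: at line 4 remove [ifaat,dpxbo,yqw] add [utit,gsejf] -> 13 lines: tlt pij nyqz nro ixy utit gsejf oblc ndnyb wyt qxkxd lqjky upar
Hunk 6: at line 9 remove [wyt,qxkxd] add [mxcy] -> 12 lines: tlt pij nyqz nro ixy utit gsejf oblc ndnyb mxcy lqjky upar
Hunk 7: at line 5 remove [utit] add [utt] -> 12 lines: tlt pij nyqz nro ixy utt gsejf oblc ndnyb mxcy lqjky upar
Final line 12: upar

Answer: upar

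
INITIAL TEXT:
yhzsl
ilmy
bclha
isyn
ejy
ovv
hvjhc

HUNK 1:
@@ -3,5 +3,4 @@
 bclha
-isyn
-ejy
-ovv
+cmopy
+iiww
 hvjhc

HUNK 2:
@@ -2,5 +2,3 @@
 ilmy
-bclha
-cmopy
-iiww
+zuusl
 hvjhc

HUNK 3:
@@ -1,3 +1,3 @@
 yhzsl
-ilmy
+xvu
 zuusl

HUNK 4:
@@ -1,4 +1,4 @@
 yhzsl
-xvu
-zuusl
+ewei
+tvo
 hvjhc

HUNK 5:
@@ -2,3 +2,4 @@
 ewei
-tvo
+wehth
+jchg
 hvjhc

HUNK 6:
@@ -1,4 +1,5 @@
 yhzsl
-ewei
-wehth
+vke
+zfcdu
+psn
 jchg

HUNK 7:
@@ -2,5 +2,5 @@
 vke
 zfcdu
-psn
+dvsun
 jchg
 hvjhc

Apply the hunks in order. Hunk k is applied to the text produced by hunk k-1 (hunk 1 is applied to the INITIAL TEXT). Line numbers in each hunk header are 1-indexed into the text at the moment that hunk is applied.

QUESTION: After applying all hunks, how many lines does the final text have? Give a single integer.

Answer: 6

Derivation:
Hunk 1: at line 3 remove [isyn,ejy,ovv] add [cmopy,iiww] -> 6 lines: yhzsl ilmy bclha cmopy iiww hvjhc
Hunk 2: at line 2 remove [bclha,cmopy,iiww] add [zuusl] -> 4 lines: yhzsl ilmy zuusl hvjhc
Hunk 3: at line 1 remove [ilmy] add [xvu] -> 4 lines: yhzsl xvu zuusl hvjhc
Hunk 4: at line 1 remove [xvu,zuusl] add [ewei,tvo] -> 4 lines: yhzsl ewei tvo hvjhc
Hunk 5: at line 2 remove [tvo] add [wehth,jchg] -> 5 lines: yhzsl ewei wehth jchg hvjhc
Hunk 6: at line 1 remove [ewei,wehth] add [vke,zfcdu,psn] -> 6 lines: yhzsl vke zfcdu psn jchg hvjhc
Hunk 7: at line 2 remove [psn] add [dvsun] -> 6 lines: yhzsl vke zfcdu dvsun jchg hvjhc
Final line count: 6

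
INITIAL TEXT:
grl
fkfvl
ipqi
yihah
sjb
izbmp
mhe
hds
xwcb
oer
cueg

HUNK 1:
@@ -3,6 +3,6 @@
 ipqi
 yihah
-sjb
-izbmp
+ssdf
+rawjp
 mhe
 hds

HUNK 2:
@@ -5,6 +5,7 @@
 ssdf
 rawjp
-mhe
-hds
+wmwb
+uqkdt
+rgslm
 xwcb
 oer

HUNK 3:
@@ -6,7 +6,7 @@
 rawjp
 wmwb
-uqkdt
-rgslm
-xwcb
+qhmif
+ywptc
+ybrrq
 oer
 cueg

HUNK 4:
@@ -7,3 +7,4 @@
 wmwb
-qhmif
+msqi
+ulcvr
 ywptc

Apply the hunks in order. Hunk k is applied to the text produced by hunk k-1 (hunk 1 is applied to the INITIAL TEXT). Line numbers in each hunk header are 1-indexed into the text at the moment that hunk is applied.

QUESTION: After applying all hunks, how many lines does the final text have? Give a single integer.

Hunk 1: at line 3 remove [sjb,izbmp] add [ssdf,rawjp] -> 11 lines: grl fkfvl ipqi yihah ssdf rawjp mhe hds xwcb oer cueg
Hunk 2: at line 5 remove [mhe,hds] add [wmwb,uqkdt,rgslm] -> 12 lines: grl fkfvl ipqi yihah ssdf rawjp wmwb uqkdt rgslm xwcb oer cueg
Hunk 3: at line 6 remove [uqkdt,rgslm,xwcb] add [qhmif,ywptc,ybrrq] -> 12 lines: grl fkfvl ipqi yihah ssdf rawjp wmwb qhmif ywptc ybrrq oer cueg
Hunk 4: at line 7 remove [qhmif] add [msqi,ulcvr] -> 13 lines: grl fkfvl ipqi yihah ssdf rawjp wmwb msqi ulcvr ywptc ybrrq oer cueg
Final line count: 13

Answer: 13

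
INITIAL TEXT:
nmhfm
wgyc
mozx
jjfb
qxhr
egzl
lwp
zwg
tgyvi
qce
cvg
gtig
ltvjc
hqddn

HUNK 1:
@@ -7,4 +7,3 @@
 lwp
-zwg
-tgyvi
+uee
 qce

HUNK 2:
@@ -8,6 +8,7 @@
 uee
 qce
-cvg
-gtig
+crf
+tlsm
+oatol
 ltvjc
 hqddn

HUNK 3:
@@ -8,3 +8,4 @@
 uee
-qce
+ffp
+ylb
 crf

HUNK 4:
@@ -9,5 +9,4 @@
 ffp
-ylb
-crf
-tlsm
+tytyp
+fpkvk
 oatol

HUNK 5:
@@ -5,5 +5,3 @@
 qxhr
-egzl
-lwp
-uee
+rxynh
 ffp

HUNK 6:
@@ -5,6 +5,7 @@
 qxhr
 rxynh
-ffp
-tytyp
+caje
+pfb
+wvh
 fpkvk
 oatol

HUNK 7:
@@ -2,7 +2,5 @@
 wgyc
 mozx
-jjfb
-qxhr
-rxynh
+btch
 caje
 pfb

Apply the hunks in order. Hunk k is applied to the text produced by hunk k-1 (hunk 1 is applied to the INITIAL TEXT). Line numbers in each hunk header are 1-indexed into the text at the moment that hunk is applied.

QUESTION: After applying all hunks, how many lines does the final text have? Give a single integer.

Answer: 11

Derivation:
Hunk 1: at line 7 remove [zwg,tgyvi] add [uee] -> 13 lines: nmhfm wgyc mozx jjfb qxhr egzl lwp uee qce cvg gtig ltvjc hqddn
Hunk 2: at line 8 remove [cvg,gtig] add [crf,tlsm,oatol] -> 14 lines: nmhfm wgyc mozx jjfb qxhr egzl lwp uee qce crf tlsm oatol ltvjc hqddn
Hunk 3: at line 8 remove [qce] add [ffp,ylb] -> 15 lines: nmhfm wgyc mozx jjfb qxhr egzl lwp uee ffp ylb crf tlsm oatol ltvjc hqddn
Hunk 4: at line 9 remove [ylb,crf,tlsm] add [tytyp,fpkvk] -> 14 lines: nmhfm wgyc mozx jjfb qxhr egzl lwp uee ffp tytyp fpkvk oatol ltvjc hqddn
Hunk 5: at line 5 remove [egzl,lwp,uee] add [rxynh] -> 12 lines: nmhfm wgyc mozx jjfb qxhr rxynh ffp tytyp fpkvk oatol ltvjc hqddn
Hunk 6: at line 5 remove [ffp,tytyp] add [caje,pfb,wvh] -> 13 lines: nmhfm wgyc mozx jjfb qxhr rxynh caje pfb wvh fpkvk oatol ltvjc hqddn
Hunk 7: at line 2 remove [jjfb,qxhr,rxynh] add [btch] -> 11 lines: nmhfm wgyc mozx btch caje pfb wvh fpkvk oatol ltvjc hqddn
Final line count: 11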